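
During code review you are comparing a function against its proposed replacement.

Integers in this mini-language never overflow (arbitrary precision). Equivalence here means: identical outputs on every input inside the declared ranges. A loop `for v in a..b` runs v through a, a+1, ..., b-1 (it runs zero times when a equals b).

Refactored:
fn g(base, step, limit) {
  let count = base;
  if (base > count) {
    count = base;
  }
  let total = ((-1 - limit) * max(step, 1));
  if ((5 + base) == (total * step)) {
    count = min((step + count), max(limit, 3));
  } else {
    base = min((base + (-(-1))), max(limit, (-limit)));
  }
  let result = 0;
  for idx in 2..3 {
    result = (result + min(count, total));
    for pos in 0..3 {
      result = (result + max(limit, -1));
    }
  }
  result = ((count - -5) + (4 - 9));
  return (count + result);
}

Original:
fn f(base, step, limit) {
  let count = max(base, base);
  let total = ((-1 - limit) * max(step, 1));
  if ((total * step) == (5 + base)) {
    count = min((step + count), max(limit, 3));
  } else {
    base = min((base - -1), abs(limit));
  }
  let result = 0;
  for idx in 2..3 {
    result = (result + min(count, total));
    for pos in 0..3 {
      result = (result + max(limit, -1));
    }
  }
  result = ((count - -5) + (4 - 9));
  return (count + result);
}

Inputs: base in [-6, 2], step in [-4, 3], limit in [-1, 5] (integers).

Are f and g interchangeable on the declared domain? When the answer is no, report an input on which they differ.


Side by side, the visible changes include: statement counts differ; also branching structure differs; also comparison usage differs; also arithmetic usage differs; also min/max/abs usage differs.
Spot check at base=-3, step=0, limit=4 — f: count = -3; total = -5; ((total * step) == (5 + base)) -> false; base = -2; result = 0; [idx=2]; result = -5; [pos=0]; result = -1; [pos=1]; result = 3; [pos=2]; result = 7; result = -3; return -6. g: count = -3; (base > count) -> false; total = -5; ((5 + base) == (total * step)) -> false; base = -2; result = 0; [idx=2]; result = -5; [pos=0]; result = -1; [pos=1]; result = 3; [pos=2]; result = 7; result = -3; return -6. Both give -6.
Sweeping the whole domain (504 inputs) finds no disagreement.
verdict: equivalent


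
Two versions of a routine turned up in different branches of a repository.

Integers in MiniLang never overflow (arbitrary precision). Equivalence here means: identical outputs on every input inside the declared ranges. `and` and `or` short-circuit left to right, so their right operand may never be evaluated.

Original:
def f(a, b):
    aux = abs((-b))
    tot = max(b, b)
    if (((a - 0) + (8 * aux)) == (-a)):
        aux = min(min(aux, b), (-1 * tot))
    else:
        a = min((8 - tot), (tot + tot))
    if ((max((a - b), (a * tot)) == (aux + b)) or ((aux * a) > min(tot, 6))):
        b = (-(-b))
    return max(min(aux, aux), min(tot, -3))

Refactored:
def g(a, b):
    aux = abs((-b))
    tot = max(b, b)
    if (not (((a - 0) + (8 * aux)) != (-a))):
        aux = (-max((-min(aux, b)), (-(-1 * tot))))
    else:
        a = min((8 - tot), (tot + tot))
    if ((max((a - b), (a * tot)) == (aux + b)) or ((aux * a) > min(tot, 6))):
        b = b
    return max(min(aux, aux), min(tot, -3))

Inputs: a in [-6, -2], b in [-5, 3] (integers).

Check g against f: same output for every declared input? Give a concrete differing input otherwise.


Differences: comparison usage differs; also boolean connective usage differs; also min/max/abs usage differs — yet all 45 inputs agree.
verdict: equivalent


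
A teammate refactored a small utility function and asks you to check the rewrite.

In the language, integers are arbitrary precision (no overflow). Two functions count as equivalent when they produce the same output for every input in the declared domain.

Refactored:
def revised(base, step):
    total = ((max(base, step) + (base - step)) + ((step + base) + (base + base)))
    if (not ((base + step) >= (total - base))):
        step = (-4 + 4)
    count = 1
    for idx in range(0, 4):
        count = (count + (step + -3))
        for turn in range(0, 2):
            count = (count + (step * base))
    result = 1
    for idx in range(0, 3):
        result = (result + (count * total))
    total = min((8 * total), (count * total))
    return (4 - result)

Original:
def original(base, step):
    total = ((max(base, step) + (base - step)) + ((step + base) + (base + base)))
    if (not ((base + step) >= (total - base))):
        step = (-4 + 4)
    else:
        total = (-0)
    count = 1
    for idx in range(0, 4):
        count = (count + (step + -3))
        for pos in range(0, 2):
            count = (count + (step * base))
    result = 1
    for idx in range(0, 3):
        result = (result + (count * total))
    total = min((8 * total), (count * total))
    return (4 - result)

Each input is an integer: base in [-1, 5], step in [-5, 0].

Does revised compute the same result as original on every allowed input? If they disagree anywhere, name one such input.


Consider the input base=-1, step=-3.
original: total = -5; (not ((base + step) >= (total - base))) -> false; total = 0; count = 1; [idx=0]; count = -5; [pos=0]; count = -2; [pos=1]; count = 1; [idx=1]; count = -5; [pos=0]; count = -2; [pos=1]; count = 1; [idx=2]; count = -5; [pos=0]; count = -2; [pos=1]; count = 1; [idx=3]; count = -5; [pos=0]; count = -2; [pos=1]; count = 1; result = 1; [idx=0]; result = 1; [idx=1]; result = 1; [idx=2]; result = 1; total = 0; return 3
revised: total = -5; (not ((base + step) >= (total - base))) -> false; count = 1; [idx=0]; count = -5; [turn=0]; count = -2; [turn=1]; count = 1; [idx=1]; count = -5; [turn=0]; count = -2; [turn=1]; count = 1; [idx=2]; count = -5; [turn=0]; count = -2; [turn=1]; count = 1; [idx=3]; count = -5; [turn=0]; count = -2; [turn=1]; count = 1; result = 1; [idx=0]; result = -4; [idx=1]; result = -9; [idx=2]; result = -14; total = -40; return 18
3 against 18: the behavior changed.
verdict: not equivalent; witness: base=-1, step=-3


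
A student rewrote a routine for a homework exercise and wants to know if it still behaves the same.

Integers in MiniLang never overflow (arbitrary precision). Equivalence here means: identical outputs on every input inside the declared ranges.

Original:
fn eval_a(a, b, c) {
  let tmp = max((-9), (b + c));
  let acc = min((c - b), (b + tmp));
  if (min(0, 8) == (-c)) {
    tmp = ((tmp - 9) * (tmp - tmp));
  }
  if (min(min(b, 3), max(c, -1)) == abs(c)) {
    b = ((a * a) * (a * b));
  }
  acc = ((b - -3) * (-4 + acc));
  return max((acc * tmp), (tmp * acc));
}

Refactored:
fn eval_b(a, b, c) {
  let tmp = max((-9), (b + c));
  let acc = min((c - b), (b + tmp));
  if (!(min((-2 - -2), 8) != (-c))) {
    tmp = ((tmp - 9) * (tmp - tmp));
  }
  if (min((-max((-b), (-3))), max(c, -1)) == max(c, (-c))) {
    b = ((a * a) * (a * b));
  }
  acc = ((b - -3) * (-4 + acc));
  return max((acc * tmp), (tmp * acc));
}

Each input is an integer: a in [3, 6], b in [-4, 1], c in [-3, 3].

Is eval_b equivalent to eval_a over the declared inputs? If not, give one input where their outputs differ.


Reading the diff, among the changes: constant usage differs, and comparison usage differs, and min/max/abs usage differs, and arithmetic usage differs, and boolean connective usage differs.
One worked example (a=4, b=1, c=-2) — eval_a: tmp becomes -1; next acc becomes -3; next (min(0, 8) == (-c)) evaluates to false; next (min(min(b, 3), max(c, -1)) == abs(c)) evaluates to false; next acc becomes -28; next final value 28; eval_b: tmp becomes -1; next acc becomes -3; next (!(min((-2 - -2), 8) != (-c))) evaluates to false; next (min((-max((-b), (-3))), max(c, -1)) == max(c, (-c))) evaluates to false; next acc becomes -28; next final value 28; agreement on 28.
Across all 168 domain points the two functions coincide.
verdict: equivalent


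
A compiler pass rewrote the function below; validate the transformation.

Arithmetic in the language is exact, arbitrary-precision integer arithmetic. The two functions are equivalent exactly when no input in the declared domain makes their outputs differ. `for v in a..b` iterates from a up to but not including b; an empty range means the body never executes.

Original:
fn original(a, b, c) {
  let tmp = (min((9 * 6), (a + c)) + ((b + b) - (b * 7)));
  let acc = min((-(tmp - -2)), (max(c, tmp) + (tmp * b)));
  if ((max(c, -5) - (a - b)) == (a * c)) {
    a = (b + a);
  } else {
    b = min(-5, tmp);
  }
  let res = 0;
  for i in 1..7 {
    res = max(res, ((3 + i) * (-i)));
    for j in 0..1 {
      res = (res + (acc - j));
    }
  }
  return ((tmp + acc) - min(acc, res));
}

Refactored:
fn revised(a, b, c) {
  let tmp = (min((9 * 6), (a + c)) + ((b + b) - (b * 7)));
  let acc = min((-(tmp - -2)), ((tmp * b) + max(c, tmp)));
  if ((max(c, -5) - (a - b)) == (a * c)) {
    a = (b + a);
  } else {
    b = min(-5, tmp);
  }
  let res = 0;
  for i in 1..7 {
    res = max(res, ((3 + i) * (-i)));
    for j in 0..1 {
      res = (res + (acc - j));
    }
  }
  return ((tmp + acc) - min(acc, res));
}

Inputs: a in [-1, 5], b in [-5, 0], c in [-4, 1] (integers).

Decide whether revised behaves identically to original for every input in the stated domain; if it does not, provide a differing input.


Side by side, the visible changes include: same computation, different form.
As a probe, take a=-1, b=-5, c=-3: original runs tmp=21, then acc=-84, then ((max(c, -5) - (a - b)) == (a * c)) is false, then b=-5, then res=0, then (i=1), then res=0, then (j=0), then res=-84, then (i=2), then res=-10, then (j=0), then res=-94, then (i=3), then res=-18, then (j=0), then res=-102, then (i=4), then res=-28, then (j=0), then res=-112, then (i=5), then res=-40, then (j=0), then res=-124, then (i=6), then res=-54, then (j=0), then res=-138, then returns 75; revised runs tmp=21, then acc=-84, then ((max(c, -5) - (a - b)) == (a * c)) is false, then b=-5, then res=0, then (i=1), then res=0, then (j=0), then res=-84, then (i=2), then res=-10, then (j=0), then res=-94, then (i=3), then res=-18, then (j=0), then res=-102, then (i=4), then res=-28, then (j=0), then res=-112, then (i=5), then res=-40, then (j=0), then res=-124, then (i=6), then res=-54, then (j=0), then res=-138, then returns 75; both end at 75.
Across all 252 domain points the two functions coincide.
verdict: equivalent


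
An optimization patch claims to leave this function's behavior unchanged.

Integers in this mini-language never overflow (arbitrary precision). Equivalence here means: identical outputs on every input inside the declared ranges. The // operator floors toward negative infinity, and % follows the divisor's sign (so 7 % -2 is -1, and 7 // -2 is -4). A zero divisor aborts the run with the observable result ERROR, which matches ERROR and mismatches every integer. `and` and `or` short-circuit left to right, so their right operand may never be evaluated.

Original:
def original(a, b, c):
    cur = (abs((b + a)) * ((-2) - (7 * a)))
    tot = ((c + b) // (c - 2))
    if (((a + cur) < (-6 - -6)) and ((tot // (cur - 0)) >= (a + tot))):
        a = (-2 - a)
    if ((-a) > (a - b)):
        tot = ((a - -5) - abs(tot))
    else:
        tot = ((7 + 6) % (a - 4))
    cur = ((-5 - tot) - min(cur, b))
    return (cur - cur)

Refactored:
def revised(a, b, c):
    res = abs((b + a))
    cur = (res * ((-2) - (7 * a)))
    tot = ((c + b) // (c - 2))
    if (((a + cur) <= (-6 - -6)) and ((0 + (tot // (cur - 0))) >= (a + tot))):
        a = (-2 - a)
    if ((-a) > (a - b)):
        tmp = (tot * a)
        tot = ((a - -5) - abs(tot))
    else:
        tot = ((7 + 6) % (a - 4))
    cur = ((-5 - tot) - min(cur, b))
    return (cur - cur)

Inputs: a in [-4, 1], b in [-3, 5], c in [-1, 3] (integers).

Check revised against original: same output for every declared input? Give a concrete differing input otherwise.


Not equivalent: a=0, b=0, c=-1 separates them (0 vs ERROR).
original: cur = 0; tot = 0; (((a + cur) < (-6 - -6)) and ((tot // (cur - 0)) >= (a + tot))) -> false; ((-a) > (a - b)) -> false; tot = -3; cur = -2; return 0
revised: res = 0; cur = 0; tot = 0; division by zero -> ERROR
verdict: not equivalent; witness: a=0, b=0, c=-1


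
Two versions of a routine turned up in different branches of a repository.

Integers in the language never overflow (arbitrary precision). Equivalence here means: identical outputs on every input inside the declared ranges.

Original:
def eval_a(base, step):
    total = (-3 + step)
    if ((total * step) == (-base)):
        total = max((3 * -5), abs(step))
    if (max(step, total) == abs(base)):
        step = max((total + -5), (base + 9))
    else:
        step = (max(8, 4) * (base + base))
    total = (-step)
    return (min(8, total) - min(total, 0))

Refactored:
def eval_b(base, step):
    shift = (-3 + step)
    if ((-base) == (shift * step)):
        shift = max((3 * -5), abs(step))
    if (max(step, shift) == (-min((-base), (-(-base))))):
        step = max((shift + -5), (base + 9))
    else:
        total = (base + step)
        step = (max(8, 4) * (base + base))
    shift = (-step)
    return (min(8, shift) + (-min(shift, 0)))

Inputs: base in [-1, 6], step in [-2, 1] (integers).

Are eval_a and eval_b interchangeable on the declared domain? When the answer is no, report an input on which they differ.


This is a faithful refactor — local variable names differ, statement counts differ, min/max/abs usage differs, arithmetic usage differs, but the computed results match everywhere.
Tracing base=3, step=1: eval_a: total := -2 | ((total * step) == (-base)): false | (max(step, total) == abs(base)): false | step := 48 | total := -48 | result 0 | eval_b: shift := -2 | ((-base) == (shift * step)): false | (max(step, shift) == (-min((-base), (-(-base))))): false | total := 4 | step := 48 | shift := -48 | result 0 — matching result 0.
Every one of the 32 inputs gives matching results.
verdict: equivalent


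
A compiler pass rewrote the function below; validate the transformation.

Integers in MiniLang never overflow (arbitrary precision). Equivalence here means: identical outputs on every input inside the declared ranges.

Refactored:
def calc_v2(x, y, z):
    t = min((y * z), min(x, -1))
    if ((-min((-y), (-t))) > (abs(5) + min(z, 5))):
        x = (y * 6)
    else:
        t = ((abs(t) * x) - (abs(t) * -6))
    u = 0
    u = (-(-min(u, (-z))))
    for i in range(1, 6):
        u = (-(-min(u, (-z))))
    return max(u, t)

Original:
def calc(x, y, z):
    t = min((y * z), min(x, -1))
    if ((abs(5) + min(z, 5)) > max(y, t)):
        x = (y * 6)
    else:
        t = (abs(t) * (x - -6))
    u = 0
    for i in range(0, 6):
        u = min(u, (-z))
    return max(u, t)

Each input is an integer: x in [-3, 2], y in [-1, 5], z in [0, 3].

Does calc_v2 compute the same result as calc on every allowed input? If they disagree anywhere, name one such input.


These are not equivalent — on x=-3, y=-1, z=0 the outputs split (0 vs 9).
calc: t=-3, then ((abs(5) + min(z, 5)) > max(y, t)) is true, then x=-6, then u=0, then (i=0), then u=0, then (i=1), then u=0, then (i=2), then u=0, then (i=3), then u=0, then (i=4), then u=0, then (i=5), then u=0, then returns 0
calc_v2: t=-3, then ((-min((-y), (-t))) > (abs(5) + min(z, 5))) is false, then t=9, then u=0, then u=0, then (i=1), then u=0, then (i=2), then u=0, then (i=3), then u=0, then (i=4), then u=0, then (i=5), then u=0, then returns 9
verdict: not equivalent; witness: x=-3, y=-1, z=0


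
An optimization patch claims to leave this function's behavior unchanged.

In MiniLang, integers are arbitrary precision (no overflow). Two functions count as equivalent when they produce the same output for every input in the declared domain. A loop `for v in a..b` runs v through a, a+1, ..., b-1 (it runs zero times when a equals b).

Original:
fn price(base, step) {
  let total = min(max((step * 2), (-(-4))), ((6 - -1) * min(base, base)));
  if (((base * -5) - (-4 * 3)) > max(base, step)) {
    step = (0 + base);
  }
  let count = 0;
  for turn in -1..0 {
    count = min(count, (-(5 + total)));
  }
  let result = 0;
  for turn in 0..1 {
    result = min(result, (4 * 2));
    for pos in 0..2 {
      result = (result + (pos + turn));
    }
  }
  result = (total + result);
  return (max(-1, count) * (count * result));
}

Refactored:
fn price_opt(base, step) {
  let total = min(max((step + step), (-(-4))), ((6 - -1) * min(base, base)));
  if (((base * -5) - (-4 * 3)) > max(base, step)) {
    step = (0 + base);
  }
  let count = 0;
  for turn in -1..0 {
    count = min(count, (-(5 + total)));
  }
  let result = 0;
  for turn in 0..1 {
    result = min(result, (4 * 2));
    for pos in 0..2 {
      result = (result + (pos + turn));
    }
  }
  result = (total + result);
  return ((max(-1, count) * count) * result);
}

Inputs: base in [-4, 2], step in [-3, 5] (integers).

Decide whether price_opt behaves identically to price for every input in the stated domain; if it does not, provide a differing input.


Equivalent — the differences include constant usage differs; and arithmetic usage differs, yet no declared input distinguishes the two.
As a probe, take base=1, step=-1: price runs total becomes 4; next (((base * -5) - (-4 * 3)) > max(base, step)) evaluates to true; next step becomes 1; next count becomes 0; next at turn=-1:; next count becomes -9; next result becomes 0; next at turn=0:; next result becomes 0; next at pos=0:; next result becomes 0; next at pos=1:; next result becomes 1; next result becomes 5; next final value 45; price_opt runs total becomes 4; next (((base * -5) - (-4 * 3)) > max(base, step)) evaluates to true; next step becomes 1; next count becomes 0; next at turn=-1:; next count becomes -9; next result becomes 0; next at turn=0:; next result becomes 0; next at pos=0:; next result becomes 0; next at pos=1:; next result becomes 1; next result becomes 5; next final value 45; both end at 45.
Every one of the 63 inputs gives matching results.
verdict: equivalent


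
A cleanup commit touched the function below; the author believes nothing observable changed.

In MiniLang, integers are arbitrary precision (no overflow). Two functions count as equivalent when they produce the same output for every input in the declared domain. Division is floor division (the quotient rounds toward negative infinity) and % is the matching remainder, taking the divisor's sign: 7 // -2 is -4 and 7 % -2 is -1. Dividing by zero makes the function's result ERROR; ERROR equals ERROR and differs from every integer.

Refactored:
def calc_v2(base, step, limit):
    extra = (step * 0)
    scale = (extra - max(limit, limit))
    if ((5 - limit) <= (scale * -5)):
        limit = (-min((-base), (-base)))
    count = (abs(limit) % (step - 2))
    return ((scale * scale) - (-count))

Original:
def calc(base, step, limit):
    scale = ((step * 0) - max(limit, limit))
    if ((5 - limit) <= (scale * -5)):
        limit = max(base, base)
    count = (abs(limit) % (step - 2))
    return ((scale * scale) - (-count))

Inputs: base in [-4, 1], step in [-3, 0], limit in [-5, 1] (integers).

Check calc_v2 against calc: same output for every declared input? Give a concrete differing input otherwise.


Although min/max/abs usage differs, and local variable names differ, and statement counts differ, 168/168 inputs agree.
verdict: equivalent


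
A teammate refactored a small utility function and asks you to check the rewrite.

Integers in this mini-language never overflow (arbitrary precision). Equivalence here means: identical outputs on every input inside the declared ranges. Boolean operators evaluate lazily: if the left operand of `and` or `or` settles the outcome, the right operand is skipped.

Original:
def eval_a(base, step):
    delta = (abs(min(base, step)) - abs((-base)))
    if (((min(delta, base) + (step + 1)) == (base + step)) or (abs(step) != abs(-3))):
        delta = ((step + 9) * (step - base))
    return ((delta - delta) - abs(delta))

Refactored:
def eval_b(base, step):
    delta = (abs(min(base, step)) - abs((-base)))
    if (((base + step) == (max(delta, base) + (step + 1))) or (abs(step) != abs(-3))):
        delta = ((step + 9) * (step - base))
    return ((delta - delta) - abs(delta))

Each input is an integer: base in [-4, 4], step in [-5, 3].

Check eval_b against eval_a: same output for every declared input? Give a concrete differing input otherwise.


Input base=1, step=3: -24 from eval_a versus 0 from eval_b.
verdict: not equivalent; witness: base=1, step=3


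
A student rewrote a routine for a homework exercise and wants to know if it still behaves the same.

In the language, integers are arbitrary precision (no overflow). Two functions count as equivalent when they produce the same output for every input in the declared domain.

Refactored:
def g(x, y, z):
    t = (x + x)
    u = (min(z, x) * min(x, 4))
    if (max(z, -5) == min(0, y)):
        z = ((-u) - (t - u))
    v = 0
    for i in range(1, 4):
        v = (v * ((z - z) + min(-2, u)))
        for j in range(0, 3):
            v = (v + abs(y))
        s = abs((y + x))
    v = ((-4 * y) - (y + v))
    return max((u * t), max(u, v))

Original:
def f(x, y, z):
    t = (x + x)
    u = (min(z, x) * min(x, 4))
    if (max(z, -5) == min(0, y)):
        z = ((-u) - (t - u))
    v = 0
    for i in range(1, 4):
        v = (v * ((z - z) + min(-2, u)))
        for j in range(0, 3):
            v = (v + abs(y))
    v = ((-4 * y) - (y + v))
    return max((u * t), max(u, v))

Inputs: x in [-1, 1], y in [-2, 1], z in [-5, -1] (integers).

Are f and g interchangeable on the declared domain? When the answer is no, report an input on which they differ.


Equivalent — the differences include statement counts differ, and local variable names differ, and min/max/abs usage differs, and arithmetic usage differs, yet no declared input distinguishes the two.
As a probe, take x=1, y=-1, z=-4: f runs t := 2 | u := -4 | (max(z, -5) == min(0, y)): false | v := 0 | iter i=1: | v := 0 | iter j=0: | v := 1 | iter j=1: | v := 2 | iter j=2: | v := 3 | iter i=2: | v := -12 | iter j=0: | v := -11 | iter j=1: | v := -10 | iter j=2: | v := -9 | iter i=3: | v := 36 | iter j=0: | v := 37 | iter j=1: | v := 38 | iter j=2: | v := 39 | v := -34 | result -4; g runs t := 2 | u := -4 | (max(z, -5) == min(0, y)): false | v := 0 | iter i=1: | v := 0 | iter j=0: | v := 1 | iter j=1: | v := 2 | iter j=2: | v := 3 | s := 0 | iter i=2: | v := -12 | iter j=0: | v := -11 | iter j=1: | v := -10 | iter j=2: | v := -9 | s := 0 | iter i=3: | v := 36 | iter j=0: | v := 37 | iter j=1: | v := 38 | iter j=2: | v := 39 | s := 0 | v := -34 | result -4; both end at -4.
Sweeping the whole domain (60 inputs) finds no disagreement.
verdict: equivalent


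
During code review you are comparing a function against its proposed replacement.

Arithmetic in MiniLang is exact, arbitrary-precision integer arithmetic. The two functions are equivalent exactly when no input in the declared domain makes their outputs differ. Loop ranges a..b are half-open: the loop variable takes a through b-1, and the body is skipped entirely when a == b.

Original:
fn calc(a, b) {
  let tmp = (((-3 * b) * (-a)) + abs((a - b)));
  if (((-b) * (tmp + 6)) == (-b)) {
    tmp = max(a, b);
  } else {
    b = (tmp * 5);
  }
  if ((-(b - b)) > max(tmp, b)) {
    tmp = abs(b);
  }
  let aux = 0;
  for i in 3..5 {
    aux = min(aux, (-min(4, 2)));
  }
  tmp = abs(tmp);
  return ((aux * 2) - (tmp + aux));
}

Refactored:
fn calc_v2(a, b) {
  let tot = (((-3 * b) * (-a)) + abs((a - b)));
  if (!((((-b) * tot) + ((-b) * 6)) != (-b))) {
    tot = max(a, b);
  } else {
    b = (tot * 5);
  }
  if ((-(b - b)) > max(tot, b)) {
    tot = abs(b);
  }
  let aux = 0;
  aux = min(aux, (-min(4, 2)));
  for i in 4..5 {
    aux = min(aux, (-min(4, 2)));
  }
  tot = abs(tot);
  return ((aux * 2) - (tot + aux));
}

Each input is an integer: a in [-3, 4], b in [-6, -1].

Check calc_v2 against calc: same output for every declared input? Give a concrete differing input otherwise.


Equivalent — the differences include constant usage differs; also loop structure differs; also comparison usage differs; also boolean connective usage differs; also arithmetic usage differs; also local variable names differ; also statement counts differ; also min/max/abs usage differs, yet no declared input distinguishes the two.
One worked example (a=-1, b=-5) — calc: tmp becomes 19; next (((-b) * (tmp + 6)) == (-b)) evaluates to false; next b becomes 95; next ((-(b - b)) > max(tmp, b)) evaluates to false; next aux becomes 0; next at i=3:; next aux becomes -2; next at i=4:; next aux becomes -2; next tmp becomes 19; next final value -21; calc_v2: tot becomes 19; next (!((((-b) * tot) + ((-b) * 6)) != (-b))) evaluates to false; next b becomes 95; next ((-(b - b)) > max(tot, b)) evaluates to false; next aux becomes 0; next aux becomes -2; next at i=4:; next aux becomes -2; next tot becomes 19; next final value -21; agreement on -21.
Checked all 48 inputs in the declared domain: the outputs agree on every one.
verdict: equivalent


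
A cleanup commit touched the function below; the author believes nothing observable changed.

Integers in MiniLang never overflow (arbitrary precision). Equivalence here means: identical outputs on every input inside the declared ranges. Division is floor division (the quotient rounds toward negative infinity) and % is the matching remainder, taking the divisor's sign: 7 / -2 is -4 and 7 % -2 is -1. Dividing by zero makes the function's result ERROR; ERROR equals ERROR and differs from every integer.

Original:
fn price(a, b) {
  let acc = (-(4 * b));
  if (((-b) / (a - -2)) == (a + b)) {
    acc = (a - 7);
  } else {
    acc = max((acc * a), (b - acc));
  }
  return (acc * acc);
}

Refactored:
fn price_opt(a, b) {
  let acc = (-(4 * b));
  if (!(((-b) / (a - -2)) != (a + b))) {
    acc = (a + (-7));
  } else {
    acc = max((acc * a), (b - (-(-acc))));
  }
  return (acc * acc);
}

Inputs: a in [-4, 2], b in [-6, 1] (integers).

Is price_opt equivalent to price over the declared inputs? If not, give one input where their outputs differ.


Side by side, the visible changes include: comparison usage differs, boolean connective usage differs, arithmetic usage differs.
One worked example (a=1, b=-6) — price: acc := 24 | (((-b) / (a - -2)) == (a + b)): false | acc := 24 | result 576; price_opt: acc := 24 | (!(((-b) / (a - -2)) != (a + b))): false | acc := 24 | result 576; agreement on 576.
Sweeping the whole domain (56 inputs) finds no disagreement.
verdict: equivalent


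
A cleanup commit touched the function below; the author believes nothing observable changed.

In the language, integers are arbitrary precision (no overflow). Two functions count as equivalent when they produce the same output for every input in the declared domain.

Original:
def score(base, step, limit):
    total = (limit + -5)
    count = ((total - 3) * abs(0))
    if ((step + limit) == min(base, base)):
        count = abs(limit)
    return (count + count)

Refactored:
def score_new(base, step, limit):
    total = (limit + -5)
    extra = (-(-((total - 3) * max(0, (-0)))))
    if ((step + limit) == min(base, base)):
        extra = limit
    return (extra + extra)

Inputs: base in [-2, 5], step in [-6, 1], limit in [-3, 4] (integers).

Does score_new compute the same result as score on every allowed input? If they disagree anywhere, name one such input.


Try base=-2, step=-1, limit=-1.
score: total = -6; count = 0; ((step + limit) == min(base, base)) -> true; count = 1; return 2
score_new: total = -6; extra = 0; ((step + limit) == min(base, base)) -> true; extra = -1; return -2
2 != -2, so the rewrite changes behavior.
verdict: not equivalent; witness: base=-2, step=-1, limit=-1


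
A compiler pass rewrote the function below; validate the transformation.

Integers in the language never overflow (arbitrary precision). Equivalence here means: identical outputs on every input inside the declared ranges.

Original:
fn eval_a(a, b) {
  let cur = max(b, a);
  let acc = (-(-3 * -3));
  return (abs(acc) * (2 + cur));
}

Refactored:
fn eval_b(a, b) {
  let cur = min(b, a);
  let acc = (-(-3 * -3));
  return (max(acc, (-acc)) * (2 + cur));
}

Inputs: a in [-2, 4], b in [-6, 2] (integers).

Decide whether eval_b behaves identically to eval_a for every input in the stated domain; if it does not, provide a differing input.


There is a counterexample at a=-2, b=-6: 0 on one side, -36 on the other.
eval_a: cur = -2; acc = -9; return 0
eval_b: cur = -6; acc = -9; return -36
verdict: not equivalent; witness: a=-2, b=-6


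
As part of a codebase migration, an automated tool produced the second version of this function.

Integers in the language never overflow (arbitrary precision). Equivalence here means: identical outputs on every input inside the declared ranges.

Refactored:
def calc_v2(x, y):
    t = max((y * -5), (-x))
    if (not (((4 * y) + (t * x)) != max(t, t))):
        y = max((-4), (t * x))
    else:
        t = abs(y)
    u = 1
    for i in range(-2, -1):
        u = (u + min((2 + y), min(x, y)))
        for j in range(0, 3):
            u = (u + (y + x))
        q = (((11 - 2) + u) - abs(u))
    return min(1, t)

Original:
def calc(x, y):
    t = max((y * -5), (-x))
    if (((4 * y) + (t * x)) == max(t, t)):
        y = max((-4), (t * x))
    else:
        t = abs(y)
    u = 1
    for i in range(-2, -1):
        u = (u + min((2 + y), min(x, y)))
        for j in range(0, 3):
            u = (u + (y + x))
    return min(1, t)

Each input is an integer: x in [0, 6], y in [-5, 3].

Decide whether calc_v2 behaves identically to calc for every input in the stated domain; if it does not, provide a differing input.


This is a faithful refactor — comparison usage differs, local variable names differ, boolean connective usage differs, arithmetic usage differs, min/max/abs usage differs, statement counts differ, constant usage differs, but the computed results match everywhere.
As a probe, take x=1, y=-3: calc runs t := 15 | (((4 * y) + (t * x)) == max(t, t)): false | t := 3 | u := 1 | iter i=-2: | u := -2 | iter j=0: | u := -4 | iter j=1: | u := -6 | iter j=2: | u := -8 | result 1; calc_v2 runs t := 15 | (not (((4 * y) + (t * x)) != max(t, t))): false | t := 3 | u := 1 | iter i=-2: | u := -2 | iter j=0: | u := -4 | iter j=1: | u := -6 | iter j=2: | u := -8 | q := -7 | result 1; both end at 1.
An exhaustive pass over the 63 declared inputs shows identical outputs.
verdict: equivalent


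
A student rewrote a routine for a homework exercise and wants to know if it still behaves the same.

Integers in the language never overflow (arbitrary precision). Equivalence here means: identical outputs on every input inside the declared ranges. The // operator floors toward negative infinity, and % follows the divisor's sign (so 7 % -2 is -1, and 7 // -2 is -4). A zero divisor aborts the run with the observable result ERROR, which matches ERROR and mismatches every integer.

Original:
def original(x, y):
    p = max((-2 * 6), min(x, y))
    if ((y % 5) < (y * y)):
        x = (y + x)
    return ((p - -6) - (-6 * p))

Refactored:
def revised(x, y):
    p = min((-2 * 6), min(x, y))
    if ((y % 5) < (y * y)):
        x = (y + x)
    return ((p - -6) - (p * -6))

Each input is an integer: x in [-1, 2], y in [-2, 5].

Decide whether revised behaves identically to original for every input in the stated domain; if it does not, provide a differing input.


Not equivalent: x=-1, y=-2 separates them (-8 vs -78).
original: p = -2; ((y % 5) < (y * y)) -> true; x = -3; return -8
revised: p = -12; ((y % 5) < (y * y)) -> true; x = -3; return -78
verdict: not equivalent; witness: x=-1, y=-2


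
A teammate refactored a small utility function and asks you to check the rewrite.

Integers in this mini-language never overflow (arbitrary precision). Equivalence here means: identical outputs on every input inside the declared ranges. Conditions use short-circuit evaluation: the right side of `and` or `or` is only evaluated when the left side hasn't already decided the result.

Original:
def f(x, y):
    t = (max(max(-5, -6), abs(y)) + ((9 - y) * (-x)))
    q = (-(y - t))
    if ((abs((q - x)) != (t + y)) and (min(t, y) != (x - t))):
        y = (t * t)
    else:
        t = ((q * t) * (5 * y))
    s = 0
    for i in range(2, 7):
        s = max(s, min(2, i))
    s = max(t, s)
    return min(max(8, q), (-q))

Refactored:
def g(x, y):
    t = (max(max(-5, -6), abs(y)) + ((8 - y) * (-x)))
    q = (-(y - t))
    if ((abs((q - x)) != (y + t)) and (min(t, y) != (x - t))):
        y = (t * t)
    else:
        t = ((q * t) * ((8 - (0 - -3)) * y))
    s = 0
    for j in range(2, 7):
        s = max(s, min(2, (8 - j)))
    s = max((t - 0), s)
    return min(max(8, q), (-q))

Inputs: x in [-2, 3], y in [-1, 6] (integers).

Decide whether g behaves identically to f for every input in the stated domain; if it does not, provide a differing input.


Not equivalent: x=-2, y=-1 separates them (-22 vs -20).
f: t becomes 21; next q becomes 22; next ((abs((q - x)) != (t + y)) and (min(t, y) != (x - t))) evaluates to true; next y becomes 441; next s becomes 0; next at i=2:; next s becomes 2; next at i=3:; next s becomes 2; next at i=4:; next s becomes 2; next at i=5:; next s becomes 2; next at i=6:; next s becomes 2; next s becomes 21; next final value -22
g: t becomes 19; next q becomes 20; next ((abs((q - x)) != (y + t)) and (min(t, y) != (x - t))) evaluates to true; next y becomes 361; next s becomes 0; next at j=2:; next s becomes 2; next at j=3:; next s becomes 2; next at j=4:; next s becomes 2; next at j=5:; next s becomes 2; next at j=6:; next s becomes 2; next s becomes 19; next final value -20
verdict: not equivalent; witness: x=-2, y=-1


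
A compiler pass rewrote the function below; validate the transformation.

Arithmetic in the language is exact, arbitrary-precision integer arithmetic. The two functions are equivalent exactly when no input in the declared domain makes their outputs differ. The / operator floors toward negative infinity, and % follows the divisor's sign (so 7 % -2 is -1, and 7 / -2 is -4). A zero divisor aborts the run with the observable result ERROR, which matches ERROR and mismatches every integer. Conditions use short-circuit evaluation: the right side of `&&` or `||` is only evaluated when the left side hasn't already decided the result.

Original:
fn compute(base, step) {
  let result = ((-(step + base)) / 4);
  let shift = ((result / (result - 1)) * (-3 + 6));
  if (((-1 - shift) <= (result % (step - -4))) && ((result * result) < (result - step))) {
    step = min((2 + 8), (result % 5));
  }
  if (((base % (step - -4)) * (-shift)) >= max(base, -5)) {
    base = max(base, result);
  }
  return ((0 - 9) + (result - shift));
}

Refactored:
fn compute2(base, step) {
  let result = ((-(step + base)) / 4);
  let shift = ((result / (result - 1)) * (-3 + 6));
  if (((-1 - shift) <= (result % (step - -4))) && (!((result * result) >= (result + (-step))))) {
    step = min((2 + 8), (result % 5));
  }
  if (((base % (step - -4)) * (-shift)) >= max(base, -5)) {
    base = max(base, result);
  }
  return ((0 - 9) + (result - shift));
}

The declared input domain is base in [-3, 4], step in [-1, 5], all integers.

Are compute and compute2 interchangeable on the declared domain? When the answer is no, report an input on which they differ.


Behavior is preserved: although arithmetic usage differs; also comparison usage differs; also boolean connective usage differs, the outputs never diverge.
Tracing base=4, step=3: compute: result = -2; shift = 0; (((-1 - shift) <= (result % (step - -4))) && ((result * result) < (result - step))) -> false; (((base % (step - -4)) * (-shift)) >= max(base, -5)) -> false; return -11 | compute2: result = -2; shift = 0; (((-1 - shift) <= (result % (step - -4))) && (!((result * result) >= (result + (-step))))) -> false; (((base % (step - -4)) * (-shift)) >= max(base, -5)) -> false; return -11 — matching result -11.
Sweeping the whole domain (56 inputs) finds no disagreement.
verdict: equivalent


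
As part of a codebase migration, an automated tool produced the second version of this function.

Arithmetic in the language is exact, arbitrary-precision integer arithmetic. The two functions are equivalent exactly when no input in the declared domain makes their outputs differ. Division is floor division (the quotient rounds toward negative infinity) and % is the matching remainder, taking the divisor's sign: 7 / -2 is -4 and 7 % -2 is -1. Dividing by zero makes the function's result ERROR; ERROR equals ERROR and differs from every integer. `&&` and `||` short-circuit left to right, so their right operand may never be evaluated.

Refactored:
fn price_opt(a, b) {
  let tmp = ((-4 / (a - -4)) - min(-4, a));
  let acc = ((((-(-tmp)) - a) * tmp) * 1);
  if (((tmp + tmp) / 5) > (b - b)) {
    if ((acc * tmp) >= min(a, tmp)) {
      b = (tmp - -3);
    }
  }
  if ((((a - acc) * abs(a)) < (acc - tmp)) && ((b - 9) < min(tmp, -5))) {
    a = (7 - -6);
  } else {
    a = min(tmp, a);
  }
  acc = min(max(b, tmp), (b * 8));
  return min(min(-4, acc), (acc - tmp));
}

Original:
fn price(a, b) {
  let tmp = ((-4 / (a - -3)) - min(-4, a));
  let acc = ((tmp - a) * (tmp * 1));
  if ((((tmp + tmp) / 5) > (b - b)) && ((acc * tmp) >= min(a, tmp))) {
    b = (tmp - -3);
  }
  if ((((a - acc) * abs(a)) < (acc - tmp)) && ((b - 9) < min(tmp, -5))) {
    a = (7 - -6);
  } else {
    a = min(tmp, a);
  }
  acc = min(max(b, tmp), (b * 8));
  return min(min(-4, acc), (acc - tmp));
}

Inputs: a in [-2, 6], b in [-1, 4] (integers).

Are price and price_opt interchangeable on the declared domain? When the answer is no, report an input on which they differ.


Evaluate both at a=-2, b=-1.
price: tmp becomes 0; next acc becomes 0; next ((((tmp + tmp) / 5) > (b - b)) && ((acc * tmp) >= min(a, tmp))) evaluates to false; next ((((a - acc) * abs(a)) < (acc - tmp)) && ((b - 9) < min(tmp, -5))) evaluates to true; next a becomes 13; next acc becomes -8; next final value -8
price_opt: tmp becomes 2; next acc becomes 8; next (((tmp + tmp) / 5) > (b - b)) evaluates to false; next ((((a - acc) * abs(a)) < (acc - tmp)) && ((b - 9) < min(tmp, -5))) evaluates to true; next a becomes 13; next acc becomes -8; next final value -10
-8 vs -10 — the two versions disagree here.
verdict: not equivalent; witness: a=-2, b=-1


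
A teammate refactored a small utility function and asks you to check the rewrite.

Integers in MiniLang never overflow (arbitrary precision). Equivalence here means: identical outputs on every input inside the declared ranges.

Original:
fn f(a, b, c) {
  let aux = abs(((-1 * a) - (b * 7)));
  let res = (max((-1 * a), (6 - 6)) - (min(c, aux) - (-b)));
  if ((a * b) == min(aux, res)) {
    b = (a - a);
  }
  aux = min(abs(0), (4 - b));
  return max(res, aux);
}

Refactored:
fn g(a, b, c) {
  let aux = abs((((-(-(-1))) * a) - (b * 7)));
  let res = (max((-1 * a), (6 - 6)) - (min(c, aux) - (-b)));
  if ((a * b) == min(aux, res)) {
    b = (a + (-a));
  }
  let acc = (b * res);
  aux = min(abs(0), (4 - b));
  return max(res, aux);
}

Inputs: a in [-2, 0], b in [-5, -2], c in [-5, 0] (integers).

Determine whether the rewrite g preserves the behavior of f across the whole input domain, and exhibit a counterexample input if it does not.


The two versions differ — the changes include arithmetic usage differs; also statement counts differ; also local variable names differ.
Spot check at a=-1, b=-5, c=0 — f: aux := 36 | res := 6 | ((a * b) == min(aux, res)): false | aux := 0 | result 6. g: aux := 36 | res := 6 | ((a * b) == min(aux, res)): false | acc := -30 | aux := 0 | result 6. Both give 6.
Sweeping the whole domain (72 inputs) finds no disagreement.
verdict: equivalent


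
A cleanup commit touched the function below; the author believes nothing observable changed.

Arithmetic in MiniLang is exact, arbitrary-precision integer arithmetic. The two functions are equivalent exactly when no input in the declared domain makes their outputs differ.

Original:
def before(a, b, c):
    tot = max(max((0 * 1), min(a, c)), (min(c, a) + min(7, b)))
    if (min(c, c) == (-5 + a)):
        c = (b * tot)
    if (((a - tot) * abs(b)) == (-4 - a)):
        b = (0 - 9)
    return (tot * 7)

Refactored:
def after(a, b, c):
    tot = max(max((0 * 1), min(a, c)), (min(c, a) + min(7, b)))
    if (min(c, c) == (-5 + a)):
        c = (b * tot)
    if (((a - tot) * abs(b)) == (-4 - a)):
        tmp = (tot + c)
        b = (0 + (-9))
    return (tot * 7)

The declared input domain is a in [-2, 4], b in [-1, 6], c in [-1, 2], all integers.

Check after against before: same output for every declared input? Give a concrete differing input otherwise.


Changes here: arithmetic usage differs, plus statement counts differ, plus local variable names differ; the full 224-point sweep finds no disagreement.
verdict: equivalent
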